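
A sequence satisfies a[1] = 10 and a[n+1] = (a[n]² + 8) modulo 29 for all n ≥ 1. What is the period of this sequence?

5

Computing terms: a[1] = 10, a[2] = 21, a[3] = 14, a[4] = 1, a[5] = 9, a[6] = 2, a[7] = 12, a[8] = 7, a[9] = 28, a[10] = 9.
Since a[10] = a[5] = 9, the sequence is eventually periodic: after a pre-period of length 4 it cycles with period 5.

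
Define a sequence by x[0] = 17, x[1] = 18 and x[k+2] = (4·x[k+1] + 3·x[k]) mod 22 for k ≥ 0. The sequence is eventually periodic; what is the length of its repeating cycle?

We have x[0] = 17, x[1] = 18, x[2] = 13, x[3] = 18, x[4] = 1, x[5] = 14, x[6] = 15, x[7] = 14, x[8] = 13, x[9] = 6, x[10] = 19, x[11] = 6, x[12] = 15, x[13] = 12, x[14] = 5, x[15] = 12, x[16] = 19, x[17] = 2, x[18] = 21, x[19] = 2, x[20] = 5, x[21] = 4, x[22] = 9, x[23] = 4, x[24] = 21, x[25] = 8, x[26] = 7, x[27] = 8, x[28] = 9, x[29] = 16, x[30] = 3, x[31] = 16, x[32] = 7, x[33] = 10, x[34] = 17, x[35] = 10, x[36] = 3, x[37] = 20, x[38] = 1, x[39] = 20, x[40] = 17, x[41] = 18.
Since (x[40], x[41]) = (x[0], x[1]) = (17, 18) (two consecutive terms determine the rest), the sequence is periodic with period 40.

40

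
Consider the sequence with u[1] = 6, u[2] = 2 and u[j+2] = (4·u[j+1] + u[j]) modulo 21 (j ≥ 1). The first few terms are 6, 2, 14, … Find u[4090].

u[1] = 6; u[2] = 2; u[3] = 14; u[4] = 16; u[5] = 15; u[6] = 13; u[7] = 4; u[8] = 8; u[9] = 15; u[10] = 5; u[11] = 14; u[12] = 19; u[13] = 6; u[14] = 1; u[15] = 10; u[16] = 20; u[17] = 6; u[18] = 2.
Since (u[17], u[18]) = (u[1], u[2]) = (6, 2) (two consecutive terms determine the rest), the sequence is periodic with period 16.
(4090 - 1) mod 16 = 9, so u[4090] = u[10] = 5.

5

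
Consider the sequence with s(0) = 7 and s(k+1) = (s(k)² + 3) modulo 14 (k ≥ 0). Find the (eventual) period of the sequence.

We have s(0) = 7,  s(1) = 10,  s(2) = 5,  s(3) = 0,  s(4) = 3,  s(5) = 12,  s(6) = 7.
The sequence repeats with period 6.

6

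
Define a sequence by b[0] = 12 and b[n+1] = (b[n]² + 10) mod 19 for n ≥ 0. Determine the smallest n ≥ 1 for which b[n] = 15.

6

Listing terms: b[0] = 12, b[1] = 2, b[2] = 14, b[3] = 16, b[4] = 0, b[5] = 10, b[6] = 15, b[7] = 7, b[8] = 2.
Since b[8] = b[1] = 2, the sequence is eventually periodic: after a pre-period of length 1 it cycles with period 7.
The value 15 first appears (with n ≥ 1) at b[6].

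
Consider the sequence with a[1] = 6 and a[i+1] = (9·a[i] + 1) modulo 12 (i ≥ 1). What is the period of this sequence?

Computing terms: a[1] = 6; a[2] = 7; a[3] = 4; a[4] = 1; a[5] = 10; a[6] = 7.
Since a[6] = a[2] = 7, the sequence is eventually periodic: after a pre-period of length 1 it cycles with period 4.

4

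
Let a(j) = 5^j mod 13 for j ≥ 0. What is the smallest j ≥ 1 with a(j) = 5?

Computing terms: a(0) = 1, a(1) = 5, a(2) = 12, a(3) = 8, a(4) = 1.
The sequence repeats with period 4.
The value 5 first appears (with j ≥ 1) at a(1).

1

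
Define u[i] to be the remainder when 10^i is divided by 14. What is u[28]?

We have u[0] = 1,  u[1] = 10,  u[2] = 2,  u[3] = 6,  u[4] = 4,  u[5] = 12,  u[6] = 8,  u[7] = 10.
Since u[7] = u[1] = 10, the sequence is eventually periodic: after a pre-period of length 1 it cycles with period 6.
For i ≥ 1, u[i] depends only on (i - 1) mod 6. (28 - 1) mod 6 = 3, so u[28] = u[4] = 4.

4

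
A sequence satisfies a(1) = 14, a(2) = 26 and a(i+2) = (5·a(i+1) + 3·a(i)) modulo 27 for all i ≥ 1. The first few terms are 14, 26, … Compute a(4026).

We have a(1) = 14; a(2) = 26; a(3) = 10; a(4) = 20; a(5) = 22; a(6) = 8; a(7) = 25; a(8) = 14; a(9) = 10; a(10) = 11; a(11) = 4; a(12) = 26; a(13) = 7; a(14) = 5; a(15) = 19; a(16) = 2; a(17) = 13; a(18) = 17; a(19) = 16; a(20) = 23; a(21) = 1; a(22) = 20; a(23) = 22.
Since (a(22), a(23)) = (a(4), a(5)) = (20, 22) (two consecutive terms determine the rest), the sequence is eventually periodic: after a pre-period of length 3 it cycles with period 18.
For i ≥ 4, a(i) depends only on (i - 4) mod 18. (4026 - 4) mod 18 = 8, so a(4026) = a(12) = 26.

26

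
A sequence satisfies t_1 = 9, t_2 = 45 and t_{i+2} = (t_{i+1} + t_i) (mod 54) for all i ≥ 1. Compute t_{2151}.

0

t_1 = 9,  t_2 = 45,  t_3 = 0,  t_4 = 45,  t_5 = 45,  t_6 = 36,  t_7 = 27,  t_8 = 9,  t_9 = 36,  t_{10} = 45,  t_{11} = 27,  t_{12} = 18,  t_{13} = 45,  t_{14} = 9,  t_{15} = 0,  t_{16} = 9,  t_{17} = 9,  t_{18} = 18,  t_{19} = 27,  t_{20} = 45,  t_{21} = 18,  t_{22} = 9,  t_{23} = 27,  t_{24} = 36,  t_{25} = 9,  t_{26} = 45.
The sequence repeats with period 24.
(2151 - 1) mod 24 = 14, so t_{2151} = t_{15} = 0.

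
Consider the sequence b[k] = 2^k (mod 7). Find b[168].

1

b[1] = 2, b[2] = 4, b[3] = 1, b[4] = 2.
Since b[4] = b[1] = 2, the sequence is periodic with period 3.
So b[168] = b[1 + ((168-1) mod 3)] = b[3] = 1.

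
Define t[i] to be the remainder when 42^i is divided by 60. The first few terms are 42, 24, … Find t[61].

Computing terms: t[1] = 42; t[2] = 24; t[3] = 48; t[4] = 36; t[5] = 12; t[6] = 24.
Since t[6] = t[2] = 24, the sequence is eventually periodic: after a pre-period of length 1 it cycles with period 4.
For i ≥ 2, t[i] depends only on (i - 2) mod 4. (61 - 2) mod 4 = 3, so t[61] = t[5] = 12.

12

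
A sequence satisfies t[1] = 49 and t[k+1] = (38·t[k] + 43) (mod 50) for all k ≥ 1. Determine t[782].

t[1] = 49; t[2] = 5; t[3] = 33; t[4] = 47; t[5] = 29; t[6] = 45; t[7] = 3; t[8] = 7; t[9] = 9; t[10] = 35; t[11] = 23; t[12] = 17; t[13] = 39; t[14] = 25; t[15] = 43; t[16] = 27; t[17] = 19; t[18] = 15; t[19] = 13; t[20] = 37; t[21] = 49.
Since t[21] = t[1] = 49, the sequence is periodic with period 20.
So t[782] = t[1 + ((782-1) mod 20)] = t[2] = 5.

5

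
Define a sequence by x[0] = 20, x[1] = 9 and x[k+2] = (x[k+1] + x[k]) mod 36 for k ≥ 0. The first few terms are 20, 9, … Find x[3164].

1

We have x[0] = 20; x[1] = 9; x[2] = 29; x[3] = 2; x[4] = 31; x[5] = 33; x[6] = 28; x[7] = 25; x[8] = 17; x[9] = 6; x[10] = 23; x[11] = 29; x[12] = 16; x[13] = 9; x[14] = 25; x[15] = 34; x[16] = 23; x[17] = 21; x[18] = 8; x[19] = 29; x[20] = 1; x[21] = 30; x[22] = 31; x[23] = 25; x[24] = 20; x[25] = 9.
The sequence repeats with period 24.
So x[3164] = x[0 + ((3164-0) mod 24)] = x[20] = 1.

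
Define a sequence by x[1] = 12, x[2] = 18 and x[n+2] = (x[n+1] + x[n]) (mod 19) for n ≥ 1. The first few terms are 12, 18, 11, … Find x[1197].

We have x[1] = 12, x[2] = 18, x[3] = 11, x[4] = 10, x[5] = 2, x[6] = 12, x[7] = 14, x[8] = 7, x[9] = 2, x[10] = 9, x[11] = 11, x[12] = 1, x[13] = 12, x[14] = 13, x[15] = 6, x[16] = 0, x[17] = 6, x[18] = 6, x[19] = 12, x[20] = 18.
Since (x[19], x[20]) = (x[1], x[2]) = (12, 18) (two consecutive terms determine the rest), the sequence is periodic with period 18.
So x[1197] = x[1 + ((1197-1) mod 18)] = x[9] = 2.

2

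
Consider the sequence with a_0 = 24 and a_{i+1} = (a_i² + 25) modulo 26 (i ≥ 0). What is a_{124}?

16

Computing terms: a_0 = 24; a_1 = 3; a_2 = 8; a_3 = 11; a_4 = 16; a_5 = 21; a_6 = 24.
Since a_6 = a_0 = 24, the sequence is periodic with period 6.
So a_{124} = a_{0 + ((124-0) mod 6)} = a_4 = 16.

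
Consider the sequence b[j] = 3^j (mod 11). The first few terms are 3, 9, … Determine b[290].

1

Computing terms: b[1] = 3, b[2] = 9, b[3] = 5, b[4] = 4, b[5] = 1, b[6] = 3.
Since b[6] = b[1] = 3, the sequence is periodic with period 5.
So b[290] = b[1 + ((290-1) mod 5)] = b[5] = 1.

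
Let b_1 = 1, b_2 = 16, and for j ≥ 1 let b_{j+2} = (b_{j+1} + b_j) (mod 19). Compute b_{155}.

Listing terms: b_1 = 1; b_2 = 16; b_3 = 17; b_4 = 14; b_5 = 12; b_6 = 7; b_7 = 0; b_8 = 7; b_9 = 7; b_{10} = 14; b_{11} = 2; b_{12} = 16; b_{13} = 18; b_{14} = 15; b_{15} = 14; b_{16} = 10; b_{17} = 5; b_{18} = 15; b_{19} = 1; b_{20} = 16.
Since (b_{19}, b_{20}) = (b_1, b_2) = (1, 16) (two consecutive terms determine the rest), the sequence is periodic with period 18.
So b_{155} = b_{1 + ((155-1) mod 18)} = b_{11} = 2.

2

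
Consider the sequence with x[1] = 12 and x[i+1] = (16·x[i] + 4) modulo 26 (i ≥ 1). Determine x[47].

14

x[1] = 12; x[2] = 14; x[3] = 20; x[4] = 12.
The sequence repeats with period 3.
(47 - 1) mod 3 = 1, so x[47] = x[2] = 14.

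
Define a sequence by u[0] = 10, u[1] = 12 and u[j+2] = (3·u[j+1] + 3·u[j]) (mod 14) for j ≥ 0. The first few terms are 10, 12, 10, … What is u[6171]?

Listing terms: u[0] = 10; u[1] = 12; u[2] = 10; u[3] = 10; u[4] = 4; u[5] = 0; u[6] = 12; u[7] = 8; u[8] = 4; u[9] = 8; u[10] = 8; u[11] = 6; u[12] = 0; u[13] = 4; u[14] = 12; u[15] = 6; u[16] = 12; u[17] = 12; u[18] = 2; u[19] = 0; u[20] = 6; u[21] = 4; u[22] = 2; u[23] = 4; u[24] = 4; u[25] = 10; u[26] = 0; u[27] = 2; u[28] = 6; u[29] = 10; u[30] = 6; u[31] = 6; u[32] = 8; u[33] = 0; u[34] = 10; u[35] = 2; u[36] = 8; u[37] = 2; u[38] = 2; u[39] = 12; u[40] = 0; u[41] = 8; u[42] = 10; u[43] = 12.
The sequence repeats with period 42.
So u[6171] = u[0 + ((6171-0) mod 42)] = u[39] = 12.

12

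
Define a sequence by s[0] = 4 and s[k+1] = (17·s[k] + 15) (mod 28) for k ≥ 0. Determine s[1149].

We have s[0] = 4, s[1] = 27, s[2] = 26, s[3] = 9, s[4] = 0, s[5] = 15, s[6] = 18, s[7] = 13, s[8] = 12, s[9] = 23, s[10] = 14, s[11] = 1, s[12] = 4.
Since s[12] = s[0] = 4, the sequence is periodic with period 12.
(1149 - 0) mod 12 = 9, so s[1149] = s[9] = 23.

23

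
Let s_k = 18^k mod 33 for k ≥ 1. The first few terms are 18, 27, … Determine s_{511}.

18

s_1 = 18, s_2 = 27, s_3 = 24, s_4 = 3, s_5 = 21, s_6 = 15, s_7 = 6, s_8 = 9, s_9 = 30, s_{10} = 12, s_{11} = 18.
Since s_{11} = s_1 = 18, the sequence is periodic with period 10.
(511 - 1) mod 10 = 0, so s_{511} = s_1 = 18.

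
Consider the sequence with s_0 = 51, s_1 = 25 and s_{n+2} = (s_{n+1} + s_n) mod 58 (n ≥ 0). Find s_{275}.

We have s_0 = 51; s_1 = 25; s_2 = 18; s_3 = 43; s_4 = 3; s_5 = 46; s_6 = 49; s_7 = 37; s_8 = 28; s_9 = 7; s_{10} = 35; s_{11} = 42; s_{12} = 19; s_{13} = 3; s_{14} = 22; s_{15} = 25; s_{16} = 47; s_{17} = 14; s_{18} = 3; s_{19} = 17; s_{20} = 20; s_{21} = 37; s_{22} = 57; s_{23} = 36; s_{24} = 35; s_{25} = 13; s_{26} = 48; s_{27} = 3; s_{28} = 51; s_{29} = 54; s_{30} = 47; s_{31} = 43; s_{32} = 32; s_{33} = 17; s_{34} = 49; s_{35} = 8; s_{36} = 57; s_{37} = 7; s_{38} = 6; s_{39} = 13; s_{40} = 19; s_{41} = 32; s_{42} = 51; s_{43} = 25.
The sequence repeats with period 42.
(275 - 0) mod 42 = 23, so s_{275} = s_{23} = 36.

36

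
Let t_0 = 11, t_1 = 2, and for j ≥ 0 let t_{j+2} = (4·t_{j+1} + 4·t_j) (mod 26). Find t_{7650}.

14

Computing terms: t_0 = 11, t_1 = 2, t_2 = 0, t_3 = 8, t_4 = 6, t_5 = 4, t_6 = 14, t_7 = 20, t_8 = 6, t_9 = 0, t_{10} = 24, t_{11} = 18, t_{12} = 12, t_{13} = 16, t_{14} = 8, t_{15} = 18, t_{16} = 0, t_{17} = 20, t_{18} = 2, t_{19} = 10, t_{20} = 22, t_{21} = 24, t_{22} = 2, t_{23} = 0.
Since (t_{22}, t_{23}) = (t_1, t_2) = (2, 0) (two consecutive terms determine the rest), the sequence is eventually periodic: after a pre-period of length 1 it cycles with period 21.
For j ≥ 1, t_j depends only on (j - 1) mod 21. (7650 - 1) mod 21 = 5, so t_{7650} = t_6 = 14.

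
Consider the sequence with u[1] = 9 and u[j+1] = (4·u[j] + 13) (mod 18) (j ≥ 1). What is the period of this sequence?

u[1] = 9; u[2] = 13; u[3] = 11; u[4] = 3; u[5] = 7; u[6] = 5; u[7] = 15; u[8] = 1; u[9] = 17; u[10] = 9.
The sequence repeats with period 9.

9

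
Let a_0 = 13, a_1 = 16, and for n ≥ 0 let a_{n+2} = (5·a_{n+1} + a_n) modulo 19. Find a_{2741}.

3

We have a_0 = 13, a_1 = 16, a_2 = 17, a_3 = 6, a_4 = 9, a_5 = 13, a_6 = 17, a_7 = 3, a_8 = 13, a_9 = 11, a_{10} = 11, a_{11} = 9, a_{12} = 18, a_{13} = 4, a_{14} = 0, a_{15} = 4, a_{16} = 1, a_{17} = 9, a_{18} = 8, a_{19} = 11, a_{20} = 6, a_{21} = 3, a_{22} = 2, a_{23} = 13, a_{24} = 10, a_{25} = 6, a_{26} = 2, a_{27} = 16, a_{28} = 6, a_{29} = 8, a_{30} = 8, a_{31} = 10, a_{32} = 1, a_{33} = 15, a_{34} = 0, a_{35} = 15, a_{36} = 18, a_{37} = 10, a_{38} = 11, a_{39} = 8, a_{40} = 13, a_{41} = 16.
The sequence repeats with period 40.
(2741 - 0) mod 40 = 21, so a_{2741} = a_{21} = 3.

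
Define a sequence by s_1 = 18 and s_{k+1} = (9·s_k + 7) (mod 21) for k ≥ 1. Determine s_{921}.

16

Listing terms: s_1 = 18, s_2 = 1, s_3 = 16, s_4 = 4, s_5 = 1.
Since s_5 = s_2 = 1, the sequence is eventually periodic: after a pre-period of length 1 it cycles with period 3.
For k ≥ 2, s_k depends only on (k - 2) mod 3. (921 - 2) mod 3 = 1, so s_{921} = s_3 = 16.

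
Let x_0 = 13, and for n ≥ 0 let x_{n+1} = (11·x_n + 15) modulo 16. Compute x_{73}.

14

We have x_0 = 13, x_1 = 14, x_2 = 9, x_3 = 2, x_4 = 5, x_5 = 6, x_6 = 1, x_7 = 10, x_8 = 13.
The sequence repeats with period 8.
(73 - 0) mod 8 = 1, so x_{73} = x_1 = 14.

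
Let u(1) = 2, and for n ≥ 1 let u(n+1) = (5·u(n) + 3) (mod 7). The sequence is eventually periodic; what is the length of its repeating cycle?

6

Computing terms: u(1) = 2; u(2) = 6; u(3) = 5; u(4) = 0; u(5) = 3; u(6) = 4; u(7) = 2.
Since u(7) = u(1) = 2, the sequence is periodic with period 6.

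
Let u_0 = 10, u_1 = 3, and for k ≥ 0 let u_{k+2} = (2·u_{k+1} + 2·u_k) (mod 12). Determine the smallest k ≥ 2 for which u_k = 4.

6

u_0 = 10, u_1 = 3, u_2 = 2, u_3 = 10, u_4 = 0, u_5 = 8, u_6 = 4, u_7 = 0, u_8 = 8.
Since (u_7, u_8) = (u_4, u_5) = (0, 8) (two consecutive terms determine the rest), the sequence is eventually periodic: after a pre-period of length 4 it cycles with period 3.
The value 4 first appears (with k ≥ 2) at u_6.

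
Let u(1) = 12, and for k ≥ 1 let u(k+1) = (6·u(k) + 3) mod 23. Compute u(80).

Computing terms: u(1) = 12; u(2) = 6; u(3) = 16; u(4) = 7; u(5) = 22; u(6) = 20; u(7) = 8; u(8) = 5; u(9) = 10; u(10) = 17; u(11) = 13; u(12) = 12.
The sequence repeats with period 11.
(80 - 1) mod 11 = 2, so u(80) = u(3) = 16.

16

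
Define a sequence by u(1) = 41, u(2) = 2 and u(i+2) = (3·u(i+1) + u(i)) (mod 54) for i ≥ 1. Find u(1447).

5

Computing terms: u(1) = 41,  u(2) = 2,  u(3) = 47,  u(4) = 35,  u(5) = 44,  u(6) = 5,  u(7) = 5,  u(8) = 20,  u(9) = 11,  u(10) = 53,  u(11) = 8,  u(12) = 23,  u(13) = 23,  u(14) = 38,  u(15) = 29,  u(16) = 17,  u(17) = 26,  u(18) = 41,  u(19) = 41,  u(20) = 2.
Since (u(19), u(20)) = (u(1), u(2)) = (41, 2) (two consecutive terms determine the rest), the sequence is periodic with period 18.
So u(1447) = u(1 + ((1447-1) mod 18)) = u(7) = 5.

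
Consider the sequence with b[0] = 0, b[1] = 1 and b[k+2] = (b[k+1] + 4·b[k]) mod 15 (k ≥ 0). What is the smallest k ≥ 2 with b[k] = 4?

10

We have b[0] = 0, b[1] = 1, b[2] = 1, b[3] = 5, b[4] = 9, b[5] = 14, b[6] = 5, b[7] = 1, b[8] = 6, b[9] = 10, b[10] = 4, b[11] = 14, b[12] = 0, b[13] = 11, b[14] = 11, b[15] = 10, b[16] = 9, b[17] = 4, b[18] = 10, b[19] = 11, b[20] = 6, b[21] = 5, b[22] = 14, b[23] = 4, b[24] = 0, b[25] = 1.
Since (b[24], b[25]) = (b[0], b[1]) = (0, 1) (two consecutive terms determine the rest), the sequence is periodic with period 24.
The value 4 first appears (with k ≥ 2) at b[10].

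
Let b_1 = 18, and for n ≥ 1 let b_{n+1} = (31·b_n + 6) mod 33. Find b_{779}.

We have b_1 = 18,  b_2 = 3,  b_3 = 0,  b_4 = 6,  b_5 = 27,  b_6 = 18.
Since b_6 = b_1 = 18, the sequence is periodic with period 5.
So b_{779} = b_{1 + ((779-1) mod 5)} = b_4 = 6.

6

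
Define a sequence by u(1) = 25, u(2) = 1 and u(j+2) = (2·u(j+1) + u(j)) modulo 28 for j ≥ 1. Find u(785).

25

u(1) = 25, u(2) = 1, u(3) = 27, u(4) = 27, u(5) = 25, u(6) = 21, u(7) = 11, u(8) = 15, u(9) = 13, u(10) = 13, u(11) = 11, u(12) = 7, u(13) = 25, u(14) = 1.
Since (u(13), u(14)) = (u(1), u(2)) = (25, 1) (two consecutive terms determine the rest), the sequence is periodic with period 12.
(785 - 1) mod 12 = 4, so u(785) = u(5) = 25.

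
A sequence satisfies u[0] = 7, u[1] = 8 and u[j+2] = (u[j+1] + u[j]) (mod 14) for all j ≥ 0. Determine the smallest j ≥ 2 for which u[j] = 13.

Computing terms: u[0] = 7; u[1] = 8; u[2] = 1; u[3] = 9; u[4] = 10; u[5] = 5; u[6] = 1; u[7] = 6; u[8] = 7; u[9] = 13; u[10] = 6; u[11] = 5; u[12] = 11; u[13] = 2; u[14] = 13; u[15] = 1; u[16] = 0; u[17] = 1; u[18] = 1; u[19] = 2; u[20] = 3; u[21] = 5; u[22] = 8; u[23] = 13; u[24] = 7; u[25] = 6; u[26] = 13; u[27] = 5; u[28] = 4; u[29] = 9; u[30] = 13; u[31] = 8; u[32] = 7; u[33] = 1; u[34] = 8; u[35] = 9; u[36] = 3; u[37] = 12; u[38] = 1; u[39] = 13; u[40] = 0; u[41] = 13; u[42] = 13; u[43] = 12; u[44] = 11; u[45] = 9; u[46] = 6; u[47] = 1; u[48] = 7; u[49] = 8.
The sequence repeats with period 48.
The value 13 first appears (with j ≥ 2) at u[9].

9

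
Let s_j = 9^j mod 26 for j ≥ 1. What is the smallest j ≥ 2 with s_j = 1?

Computing terms: s_1 = 9; s_2 = 3; s_3 = 1; s_4 = 9.
The sequence repeats with period 3.
The value 1 first appears (with j ≥ 2) at s_3.

3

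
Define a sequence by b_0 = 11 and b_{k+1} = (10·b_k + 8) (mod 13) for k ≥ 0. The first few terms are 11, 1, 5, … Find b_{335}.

Computing terms: b_0 = 11; b_1 = 1; b_2 = 5; b_3 = 6; b_4 = 3; b_5 = 12; b_6 = 11.
Since b_6 = b_0 = 11, the sequence is periodic with period 6.
So b_{335} = b_{0 + ((335-0) mod 6)} = b_5 = 12.

12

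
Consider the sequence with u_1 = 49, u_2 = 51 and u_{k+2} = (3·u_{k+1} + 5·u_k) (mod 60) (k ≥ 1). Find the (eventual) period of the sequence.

12

Listing terms: u_1 = 49,  u_2 = 51,  u_3 = 38,  u_4 = 9,  u_5 = 37,  u_6 = 36,  u_7 = 53,  u_8 = 39,  u_9 = 22,  u_{10} = 21,  u_{11} = 53,  u_{12} = 24,  u_{13} = 37,  u_{14} = 51,  u_{15} = 38.
Since (u_{14}, u_{15}) = (u_2, u_3) = (51, 38) (two consecutive terms determine the rest), the sequence is eventually periodic: after a pre-period of length 1 it cycles with period 12.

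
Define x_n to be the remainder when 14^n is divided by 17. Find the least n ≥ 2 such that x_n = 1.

16

x_1 = 14; x_2 = 9; x_3 = 7; x_4 = 13; x_5 = 12; x_6 = 15; x_7 = 6; x_8 = 16; x_9 = 3; x_{10} = 8; x_{11} = 10; x_{12} = 4; x_{13} = 5; x_{14} = 2; x_{15} = 11; x_{16} = 1; x_{17} = 14.
The sequence repeats with period 16.
The value 1 first appears (with n ≥ 2) at x_{16}.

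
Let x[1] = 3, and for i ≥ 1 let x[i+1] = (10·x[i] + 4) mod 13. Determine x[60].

x[1] = 3; x[2] = 8; x[3] = 6; x[4] = 12; x[5] = 7; x[6] = 9; x[7] = 3.
The sequence repeats with period 6.
So x[60] = x[1 + ((60-1) mod 6)] = x[6] = 9.

9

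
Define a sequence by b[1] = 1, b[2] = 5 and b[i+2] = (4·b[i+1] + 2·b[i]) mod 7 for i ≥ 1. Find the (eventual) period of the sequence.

48

We have b[1] = 1,  b[2] = 5,  b[3] = 1,  b[4] = 0,  b[5] = 2,  b[6] = 1,  b[7] = 1,  b[8] = 6,  b[9] = 5,  b[10] = 4,  b[11] = 5,  b[12] = 0,  b[13] = 3,  b[14] = 5,  b[15] = 5,  b[16] = 2,  b[17] = 4,  b[18] = 6,  b[19] = 4,  b[20] = 0,  b[21] = 1,  b[22] = 4,  b[23] = 4,  b[24] = 3,  b[25] = 6,  b[26] = 2,  b[27] = 6,  b[28] = 0,  b[29] = 5,  b[30] = 6,  b[31] = 6,  b[32] = 1,  b[33] = 2,  b[34] = 3,  b[35] = 2,  b[36] = 0,  b[37] = 4,  b[38] = 2,  b[39] = 2,  b[40] = 5,  b[41] = 3,  b[42] = 1,  b[43] = 3,  b[44] = 0,  b[45] = 6,  b[46] = 3,  b[47] = 3,  b[48] = 4,  b[49] = 1,  b[50] = 5.
The sequence repeats with period 48.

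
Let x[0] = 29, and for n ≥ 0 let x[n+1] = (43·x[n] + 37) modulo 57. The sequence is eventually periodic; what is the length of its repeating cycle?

We have x[0] = 29, x[1] = 30, x[2] = 16, x[3] = 41, x[4] = 33, x[5] = 31, x[6] = 2, x[7] = 9, x[8] = 25, x[9] = 29.
The sequence repeats with period 9.

9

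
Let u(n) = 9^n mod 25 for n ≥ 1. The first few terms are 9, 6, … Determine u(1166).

16

Listing terms: u(1) = 9; u(2) = 6; u(3) = 4; u(4) = 11; u(5) = 24; u(6) = 16; u(7) = 19; u(8) = 21; u(9) = 14; u(10) = 1; u(11) = 9.
Since u(11) = u(1) = 9, the sequence is periodic with period 10.
So u(1166) = u(1 + ((1166-1) mod 10)) = u(6) = 16.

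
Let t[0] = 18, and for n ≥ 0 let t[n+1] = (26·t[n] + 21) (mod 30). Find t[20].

3

Listing terms: t[0] = 18; t[1] = 9; t[2] = 15; t[3] = 21; t[4] = 27; t[5] = 3; t[6] = 9.
Since t[6] = t[1] = 9, the sequence is eventually periodic: after a pre-period of length 1 it cycles with period 5.
For n ≥ 1, t[n] depends only on (n - 1) mod 5. (20 - 1) mod 5 = 4, so t[20] = t[5] = 3.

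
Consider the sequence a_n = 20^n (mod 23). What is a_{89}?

20

Computing terms: a_1 = 20, a_2 = 9, a_3 = 19, a_4 = 12, a_5 = 10, a_6 = 16, a_7 = 21, a_8 = 6, a_9 = 5, a_{10} = 8, a_{11} = 22, a_{12} = 3, a_{13} = 14, a_{14} = 4, a_{15} = 11, a_{16} = 13, a_{17} = 7, a_{18} = 2, a_{19} = 17, a_{20} = 18, a_{21} = 15, a_{22} = 1, a_{23} = 20.
Since a_{23} = a_1 = 20, the sequence is periodic with period 22.
(89 - 1) mod 22 = 0, so a_{89} = a_1 = 20.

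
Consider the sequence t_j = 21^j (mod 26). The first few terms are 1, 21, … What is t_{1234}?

Computing terms: t_0 = 1, t_1 = 21, t_2 = 25, t_3 = 5, t_4 = 1.
The sequence repeats with period 4.
(1234 - 0) mod 4 = 2, so t_{1234} = t_2 = 25.

25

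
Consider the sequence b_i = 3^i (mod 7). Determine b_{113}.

We have b_1 = 3, b_2 = 2, b_3 = 6, b_4 = 4, b_5 = 5, b_6 = 1, b_7 = 3.
The sequence repeats with period 6.
(113 - 1) mod 6 = 4, so b_{113} = b_5 = 5.

5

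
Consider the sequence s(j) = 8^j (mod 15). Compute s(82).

Computing terms: s(0) = 1, s(1) = 8, s(2) = 4, s(3) = 2, s(4) = 1.
Since s(4) = s(0) = 1, the sequence is periodic with period 4.
So s(82) = s(0 + ((82-0) mod 4)) = s(2) = 4.

4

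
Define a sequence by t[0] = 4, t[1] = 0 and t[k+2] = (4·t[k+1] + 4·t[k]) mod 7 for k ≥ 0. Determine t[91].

0

Listing terms: t[0] = 4, t[1] = 0, t[2] = 2, t[3] = 1, t[4] = 5, t[5] = 3, t[6] = 4, t[7] = 0.
The sequence repeats with period 6.
So t[91] = t[0 + ((91-0) mod 6)] = t[1] = 0.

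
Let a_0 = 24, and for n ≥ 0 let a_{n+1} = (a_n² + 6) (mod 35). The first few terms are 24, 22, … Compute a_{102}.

21

We have a_0 = 24; a_1 = 22; a_2 = 0; a_3 = 6; a_4 = 7; a_5 = 20; a_6 = 21; a_7 = 27; a_8 = 0.
Since a_8 = a_2 = 0, the sequence is eventually periodic: after a pre-period of length 2 it cycles with period 6.
For n ≥ 2, a_n depends only on (n - 2) mod 6. (102 - 2) mod 6 = 4, so a_{102} = a_6 = 21.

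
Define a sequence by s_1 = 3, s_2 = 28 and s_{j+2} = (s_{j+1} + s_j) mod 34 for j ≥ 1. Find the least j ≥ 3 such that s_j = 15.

9

Listing terms: s_1 = 3,  s_2 = 28,  s_3 = 31,  s_4 = 25,  s_5 = 22,  s_6 = 13,  s_7 = 1,  s_8 = 14,  s_9 = 15,  s_{10} = 29,  s_{11} = 10,  s_{12} = 5,  s_{13} = 15,  s_{14} = 20,  s_{15} = 1,  s_{16} = 21,  s_{17} = 22,  s_{18} = 9,  s_{19} = 31,  s_{20} = 6,  s_{21} = 3,  s_{22} = 9,  s_{23} = 12,  s_{24} = 21,  s_{25} = 33,  s_{26} = 20,  s_{27} = 19,  s_{28} = 5,  s_{29} = 24,  s_{30} = 29,  s_{31} = 19,  s_{32} = 14,  s_{33} = 33,  s_{34} = 13,  s_{35} = 12,  s_{36} = 25,  s_{37} = 3,  s_{38} = 28.
The sequence repeats with period 36.
The value 15 first appears (with j ≥ 3) at s_9.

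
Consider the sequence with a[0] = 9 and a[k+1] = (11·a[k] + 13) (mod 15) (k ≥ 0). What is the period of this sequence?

10

Listing terms: a[0] = 9; a[1] = 7; a[2] = 0; a[3] = 13; a[4] = 6; a[5] = 4; a[6] = 12; a[7] = 10; a[8] = 3; a[9] = 1; a[10] = 9.
The sequence repeats with period 10.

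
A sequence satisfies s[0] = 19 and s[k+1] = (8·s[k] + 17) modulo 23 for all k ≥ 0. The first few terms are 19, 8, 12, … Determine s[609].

Listing terms: s[0] = 19,  s[1] = 8,  s[2] = 12,  s[3] = 21,  s[4] = 1,  s[5] = 2,  s[6] = 10,  s[7] = 5,  s[8] = 11,  s[9] = 13,  s[10] = 6,  s[11] = 19.
The sequence repeats with period 11.
So s[609] = s[0 + ((609-0) mod 11)] = s[4] = 1.

1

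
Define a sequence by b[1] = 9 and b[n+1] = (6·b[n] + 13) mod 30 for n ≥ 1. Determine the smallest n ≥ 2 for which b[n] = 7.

2

We have b[1] = 9; b[2] = 7; b[3] = 25; b[4] = 13; b[5] = 1; b[6] = 19; b[7] = 7.
Since b[7] = b[2] = 7, the sequence is eventually periodic: after a pre-period of length 1 it cycles with period 5.
The value 7 first appears (with n ≥ 2) at b[2].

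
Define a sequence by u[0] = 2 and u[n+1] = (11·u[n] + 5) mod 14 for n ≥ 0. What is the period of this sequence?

6

We have u[0] = 2; u[1] = 13; u[2] = 8; u[3] = 9; u[4] = 6; u[5] = 1; u[6] = 2.
The sequence repeats with period 6.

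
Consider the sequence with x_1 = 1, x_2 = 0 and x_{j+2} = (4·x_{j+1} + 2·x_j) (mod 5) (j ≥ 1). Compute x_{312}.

Computing terms: x_1 = 1; x_2 = 0; x_3 = 2; x_4 = 3; x_5 = 1; x_6 = 0.
Since (x_5, x_6) = (x_1, x_2) = (1, 0) (two consecutive terms determine the rest), the sequence is periodic with period 4.
(312 - 1) mod 4 = 3, so x_{312} = x_4 = 3.

3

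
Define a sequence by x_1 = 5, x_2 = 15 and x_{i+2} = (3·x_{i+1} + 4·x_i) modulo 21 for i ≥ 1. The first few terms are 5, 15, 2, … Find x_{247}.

x_1 = 5, x_2 = 15, x_3 = 2, x_4 = 3, x_5 = 17, x_6 = 0, x_7 = 5, x_8 = 15.
Since (x_7, x_8) = (x_1, x_2) = (5, 15) (two consecutive terms determine the rest), the sequence is periodic with period 6.
So x_{247} = x_{1 + ((247-1) mod 6)} = x_1 = 5.

5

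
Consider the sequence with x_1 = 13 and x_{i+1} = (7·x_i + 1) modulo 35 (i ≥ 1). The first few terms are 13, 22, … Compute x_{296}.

1

Listing terms: x_1 = 13; x_2 = 22; x_3 = 15; x_4 = 1; x_5 = 8; x_6 = 22.
Since x_6 = x_2 = 22, the sequence is eventually periodic: after a pre-period of length 1 it cycles with period 4.
For i ≥ 2, x_i depends only on (i - 2) mod 4. (296 - 2) mod 4 = 2, so x_{296} = x_4 = 1.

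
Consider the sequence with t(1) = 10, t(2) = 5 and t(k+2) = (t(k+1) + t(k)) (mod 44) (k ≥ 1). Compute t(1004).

9

We have t(1) = 10; t(2) = 5; t(3) = 15; t(4) = 20; t(5) = 35; t(6) = 11; t(7) = 2; t(8) = 13; t(9) = 15; t(10) = 28; t(11) = 43; t(12) = 27; t(13) = 26; t(14) = 9; t(15) = 35; t(16) = 0; t(17) = 35; t(18) = 35; t(19) = 26; t(20) = 17; t(21) = 43; t(22) = 16; t(23) = 15; t(24) = 31; t(25) = 2; t(26) = 33; t(27) = 35; t(28) = 24; t(29) = 15; t(30) = 39; t(31) = 10; t(32) = 5.
The sequence repeats with period 30.
So t(1004) = t(1 + ((1004-1) mod 30)) = t(14) = 9.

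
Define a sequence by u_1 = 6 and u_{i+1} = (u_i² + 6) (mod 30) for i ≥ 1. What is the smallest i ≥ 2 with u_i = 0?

3

We have u_1 = 6,  u_2 = 12,  u_3 = 0,  u_4 = 6.
The sequence repeats with period 3.
The value 0 first appears (with i ≥ 2) at u_3.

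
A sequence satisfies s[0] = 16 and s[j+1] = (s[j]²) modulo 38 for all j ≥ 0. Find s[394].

Computing terms: s[0] = 16; s[1] = 28; s[2] = 24; s[3] = 6; s[4] = 36; s[5] = 4; s[6] = 16.
The sequence repeats with period 6.
(394 - 0) mod 6 = 4, so s[394] = s[4] = 36.

36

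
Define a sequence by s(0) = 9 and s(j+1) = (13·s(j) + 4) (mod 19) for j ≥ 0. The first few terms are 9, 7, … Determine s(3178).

5

We have s(0) = 9,  s(1) = 7,  s(2) = 0,  s(3) = 4,  s(4) = 18,  s(5) = 10,  s(6) = 1,  s(7) = 17,  s(8) = 16,  s(9) = 3,  s(10) = 5,  s(11) = 12,  s(12) = 8,  s(13) = 13,  s(14) = 2,  s(15) = 11,  s(16) = 14,  s(17) = 15,  s(18) = 9.
Since s(18) = s(0) = 9, the sequence is periodic with period 18.
(3178 - 0) mod 18 = 10, so s(3178) = s(10) = 5.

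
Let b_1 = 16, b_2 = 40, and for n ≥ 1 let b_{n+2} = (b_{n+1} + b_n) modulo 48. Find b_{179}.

Computing terms: b_1 = 16,  b_2 = 40,  b_3 = 8,  b_4 = 0,  b_5 = 8,  b_6 = 8,  b_7 = 16,  b_8 = 24,  b_9 = 40,  b_{10} = 16,  b_{11} = 8,  b_{12} = 24,  b_{13} = 32,  b_{14} = 8,  b_{15} = 40,  b_{16} = 0,  b_{17} = 40,  b_{18} = 40,  b_{19} = 32,  b_{20} = 24,  b_{21} = 8,  b_{22} = 32,  b_{23} = 40,  b_{24} = 24,  b_{25} = 16,  b_{26} = 40.
The sequence repeats with period 24.
So b_{179} = b_{1 + ((179-1) mod 24)} = b_{11} = 8.

8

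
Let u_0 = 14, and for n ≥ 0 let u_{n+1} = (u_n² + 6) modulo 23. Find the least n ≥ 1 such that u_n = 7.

u_0 = 14; u_1 = 18; u_2 = 8; u_3 = 1; u_4 = 7; u_5 = 9; u_6 = 18.
Since u_6 = u_1 = 18, the sequence is eventually periodic: after a pre-period of length 1 it cycles with period 5.
The value 7 first appears (with n ≥ 1) at u_4.

4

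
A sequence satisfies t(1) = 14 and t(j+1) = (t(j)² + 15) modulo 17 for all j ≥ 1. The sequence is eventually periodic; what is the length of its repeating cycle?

t(1) = 14; t(2) = 7; t(3) = 13; t(4) = 14.
The sequence repeats with period 3.

3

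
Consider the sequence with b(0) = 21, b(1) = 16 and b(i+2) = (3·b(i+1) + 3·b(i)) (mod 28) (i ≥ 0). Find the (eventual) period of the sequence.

42

Listing terms: b(0) = 21, b(1) = 16, b(2) = 27, b(3) = 17, b(4) = 20, b(5) = 27, b(6) = 1, b(7) = 0, b(8) = 3, b(9) = 9, b(10) = 8, b(11) = 23, b(12) = 9, b(13) = 12, b(14) = 7, b(15) = 1, b(16) = 24, b(17) = 19, b(18) = 17, b(19) = 24, b(20) = 11, b(21) = 21, b(22) = 12, b(23) = 15, b(24) = 25, b(25) = 8, b(26) = 15, b(27) = 13, b(28) = 0, b(29) = 11, b(30) = 5, b(31) = 20, b(32) = 19, b(33) = 5, b(34) = 16, b(35) = 7, b(36) = 13, b(37) = 4, b(38) = 23, b(39) = 25, b(40) = 4, b(41) = 3, b(42) = 21, b(43) = 16.
Since (b(42), b(43)) = (b(0), b(1)) = (21, 16) (two consecutive terms determine the rest), the sequence is periodic with period 42.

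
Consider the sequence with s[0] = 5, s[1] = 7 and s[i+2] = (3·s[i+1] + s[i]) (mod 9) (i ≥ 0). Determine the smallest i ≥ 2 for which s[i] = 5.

6

Listing terms: s[0] = 5, s[1] = 7, s[2] = 8, s[3] = 4, s[4] = 2, s[5] = 1, s[6] = 5, s[7] = 7.
Since (s[6], s[7]) = (s[0], s[1]) = (5, 7) (two consecutive terms determine the rest), the sequence is periodic with period 6.
The value 5 next appears (with i ≥ 2) at s[6].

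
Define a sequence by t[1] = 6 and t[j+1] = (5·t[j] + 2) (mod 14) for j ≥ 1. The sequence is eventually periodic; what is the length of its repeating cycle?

6

Computing terms: t[1] = 6, t[2] = 4, t[3] = 8, t[4] = 0, t[5] = 2, t[6] = 12, t[7] = 6.
The sequence repeats with period 6.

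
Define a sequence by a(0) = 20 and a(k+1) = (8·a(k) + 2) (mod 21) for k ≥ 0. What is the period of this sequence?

14

We have a(0) = 20,  a(1) = 15,  a(2) = 17,  a(3) = 12,  a(4) = 14,  a(5) = 9,  a(6) = 11,  a(7) = 6,  a(8) = 8,  a(9) = 3,  a(10) = 5,  a(11) = 0,  a(12) = 2,  a(13) = 18,  a(14) = 20.
The sequence repeats with period 14.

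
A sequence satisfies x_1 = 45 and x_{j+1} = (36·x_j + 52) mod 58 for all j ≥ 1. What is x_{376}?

x_1 = 45; x_2 = 48; x_3 = 40; x_4 = 42; x_5 = 56; x_6 = 38; x_7 = 28; x_8 = 16; x_9 = 48.
Since x_9 = x_2 = 48, the sequence is eventually periodic: after a pre-period of length 1 it cycles with period 7.
For j ≥ 2, x_j depends only on (j - 2) mod 7. (376 - 2) mod 7 = 3, so x_{376} = x_5 = 56.

56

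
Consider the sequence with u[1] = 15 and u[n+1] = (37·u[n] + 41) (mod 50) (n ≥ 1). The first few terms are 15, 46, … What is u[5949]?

Listing terms: u[1] = 15; u[2] = 46; u[3] = 43; u[4] = 32; u[5] = 25; u[6] = 16; u[7] = 33; u[8] = 12; u[9] = 35; u[10] = 36; u[11] = 23; u[12] = 42; u[13] = 45; u[14] = 6; u[15] = 13; u[16] = 22; u[17] = 5; u[18] = 26; u[19] = 3; u[20] = 2; u[21] = 15.
The sequence repeats with period 20.
So u[5949] = u[1 + ((5949-1) mod 20)] = u[9] = 35.

35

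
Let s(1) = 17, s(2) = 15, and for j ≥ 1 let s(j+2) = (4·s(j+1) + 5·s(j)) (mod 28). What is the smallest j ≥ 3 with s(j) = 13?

Listing terms: s(1) = 17, s(2) = 15, s(3) = 5, s(4) = 11, s(5) = 13, s(6) = 23, s(7) = 17, s(8) = 15.
The sequence repeats with period 6.
The value 13 first appears (with j ≥ 3) at s(5).

5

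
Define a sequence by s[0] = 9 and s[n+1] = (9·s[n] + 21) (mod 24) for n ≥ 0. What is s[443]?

0

s[0] = 9,  s[1] = 6,  s[2] = 3,  s[3] = 0,  s[4] = 21,  s[5] = 18,  s[6] = 15,  s[7] = 12,  s[8] = 9.
Since s[8] = s[0] = 9, the sequence is periodic with period 8.
So s[443] = s[0 + ((443-0) mod 8)] = s[3] = 0.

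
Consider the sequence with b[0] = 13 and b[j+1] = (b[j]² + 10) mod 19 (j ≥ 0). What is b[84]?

15

We have b[0] = 13,  b[1] = 8,  b[2] = 17,  b[3] = 14,  b[4] = 16,  b[5] = 0,  b[6] = 10,  b[7] = 15,  b[8] = 7,  b[9] = 2,  b[10] = 14.
Since b[10] = b[3] = 14, the sequence is eventually periodic: after a pre-period of length 3 it cycles with period 7.
For j ≥ 3, b[j] depends only on (j - 3) mod 7. (84 - 3) mod 7 = 4, so b[84] = b[7] = 15.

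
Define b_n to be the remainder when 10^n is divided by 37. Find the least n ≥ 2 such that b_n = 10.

4

Listing terms: b_1 = 10,  b_2 = 26,  b_3 = 1,  b_4 = 10.
Since b_4 = b_1 = 10, the sequence is periodic with period 3.
The value 10 next appears (with n ≥ 2) at b_4.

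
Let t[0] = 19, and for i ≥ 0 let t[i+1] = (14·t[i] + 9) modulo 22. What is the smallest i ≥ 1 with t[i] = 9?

t[0] = 19, t[1] = 11, t[2] = 9, t[3] = 3, t[4] = 7, t[5] = 19.
The sequence repeats with period 5.
The value 9 first appears (with i ≥ 1) at t[2].

2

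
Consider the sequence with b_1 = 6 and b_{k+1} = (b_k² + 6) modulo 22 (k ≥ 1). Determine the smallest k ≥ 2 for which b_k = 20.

2

Listing terms: b_1 = 6, b_2 = 20, b_3 = 10, b_4 = 18, b_5 = 0, b_6 = 6.
Since b_6 = b_1 = 6, the sequence is periodic with period 5.
The value 20 first appears (with k ≥ 2) at b_2.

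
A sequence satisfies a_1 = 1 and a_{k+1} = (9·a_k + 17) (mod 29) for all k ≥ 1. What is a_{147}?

a_1 = 1; a_2 = 26; a_3 = 19; a_4 = 14; a_5 = 27; a_6 = 28; a_7 = 8; a_8 = 2; a_9 = 6; a_{10} = 13; a_{11} = 18; a_{12} = 5; a_{13} = 4; a_{14} = 24; a_{15} = 1.
The sequence repeats with period 14.
(147 - 1) mod 14 = 6, so a_{147} = a_7 = 8.

8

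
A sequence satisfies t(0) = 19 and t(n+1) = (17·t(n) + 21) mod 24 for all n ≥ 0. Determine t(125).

20

Listing terms: t(0) = 19, t(1) = 8, t(2) = 13, t(3) = 2, t(4) = 7, t(5) = 20, t(6) = 1, t(7) = 14, t(8) = 19.
The sequence repeats with period 8.
So t(125) = t(0 + ((125-0) mod 8)) = t(5) = 20.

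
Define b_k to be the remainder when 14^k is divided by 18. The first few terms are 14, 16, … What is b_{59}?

2

Listing terms: b_1 = 14,  b_2 = 16,  b_3 = 8,  b_4 = 4,  b_5 = 2,  b_6 = 10,  b_7 = 14.
The sequence repeats with period 6.
So b_{59} = b_{1 + ((59-1) mod 6)} = b_5 = 2.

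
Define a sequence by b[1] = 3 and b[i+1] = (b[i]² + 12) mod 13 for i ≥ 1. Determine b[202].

3

Computing terms: b[1] = 3, b[2] = 8, b[3] = 11, b[4] = 3.
The sequence repeats with period 3.
So b[202] = b[1 + ((202-1) mod 3)] = b[1] = 3.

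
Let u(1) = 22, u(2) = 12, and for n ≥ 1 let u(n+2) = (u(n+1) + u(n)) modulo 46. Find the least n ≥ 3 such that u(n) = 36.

Computing terms: u(1) = 22,  u(2) = 12,  u(3) = 34,  u(4) = 0,  u(5) = 34,  u(6) = 34,  u(7) = 22,  u(8) = 10,  u(9) = 32,  u(10) = 42,  u(11) = 28,  u(12) = 24,  u(13) = 6,  u(14) = 30,  u(15) = 36,  u(16) = 20,  u(17) = 10,  u(18) = 30,  u(19) = 40,  u(20) = 24,  u(21) = 18,  u(22) = 42,  u(23) = 14,  u(24) = 10,  u(25) = 24,  u(26) = 34,  u(27) = 12,  u(28) = 0,  u(29) = 12,  u(30) = 12,  u(31) = 24,  u(32) = 36,  u(33) = 14,  u(34) = 4,  u(35) = 18,  u(36) = 22,  u(37) = 40,  u(38) = 16,  u(39) = 10,  u(40) = 26,  u(41) = 36,  u(42) = 16,  u(43) = 6,  u(44) = 22,  u(45) = 28,  u(46) = 4,  u(47) = 32,  u(48) = 36,  u(49) = 22,  u(50) = 12.
Since (u(49), u(50)) = (u(1), u(2)) = (22, 12) (two consecutive terms determine the rest), the sequence is periodic with period 48.
The value 36 first appears (with n ≥ 3) at u(15).

15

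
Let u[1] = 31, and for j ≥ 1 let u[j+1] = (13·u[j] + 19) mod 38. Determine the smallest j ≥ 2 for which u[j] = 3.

Listing terms: u[1] = 31,  u[2] = 4,  u[3] = 33,  u[4] = 30,  u[5] = 29,  u[6] = 16,  u[7] = 37,  u[8] = 6,  u[9] = 21,  u[10] = 26,  u[11] = 15,  u[12] = 24,  u[13] = 27,  u[14] = 28,  u[15] = 3,  u[16] = 20,  u[17] = 13,  u[18] = 36,  u[19] = 31.
The sequence repeats with period 18.
The value 3 first appears (with j ≥ 2) at u[15].

15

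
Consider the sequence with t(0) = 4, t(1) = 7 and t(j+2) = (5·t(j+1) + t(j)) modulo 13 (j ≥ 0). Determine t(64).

9

Computing terms: t(0) = 4; t(1) = 7; t(2) = 0; t(3) = 7; t(4) = 9; t(5) = 0; t(6) = 9; t(7) = 6; t(8) = 0; t(9) = 6; t(10) = 4; t(11) = 0; t(12) = 4; t(13) = 7.
Since (t(12), t(13)) = (t(0), t(1)) = (4, 7) (two consecutive terms determine the rest), the sequence is periodic with period 12.
(64 - 0) mod 12 = 4, so t(64) = t(4) = 9.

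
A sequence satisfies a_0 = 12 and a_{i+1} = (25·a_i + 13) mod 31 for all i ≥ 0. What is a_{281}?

26

Computing terms: a_0 = 12, a_1 = 3, a_2 = 26, a_3 = 12.
Since a_3 = a_0 = 12, the sequence is periodic with period 3.
So a_{281} = a_{0 + ((281-0) mod 3)} = a_2 = 26.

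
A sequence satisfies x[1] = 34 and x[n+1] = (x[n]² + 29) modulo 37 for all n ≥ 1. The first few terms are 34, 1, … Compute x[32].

We have x[1] = 34,  x[2] = 1,  x[3] = 30,  x[4] = 4,  x[5] = 8,  x[6] = 19,  x[7] = 20,  x[8] = 22,  x[9] = 32,  x[10] = 17,  x[11] = 22.
Since x[11] = x[8] = 22, the sequence is eventually periodic: after a pre-period of length 7 it cycles with period 3.
For n ≥ 8, x[n] depends only on (n - 8) mod 3. (32 - 8) mod 3 = 0, so x[32] = x[8] = 22.

22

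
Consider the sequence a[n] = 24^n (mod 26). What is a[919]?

Computing terms: a[1] = 24; a[2] = 4; a[3] = 18; a[4] = 16; a[5] = 20; a[6] = 12; a[7] = 2; a[8] = 22; a[9] = 8; a[10] = 10; a[11] = 6; a[12] = 14; a[13] = 24.
The sequence repeats with period 12.
So a[919] = a[1 + ((919-1) mod 12)] = a[7] = 2.

2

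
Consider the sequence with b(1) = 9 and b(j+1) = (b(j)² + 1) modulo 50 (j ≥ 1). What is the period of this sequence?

6

We have b(1) = 9,  b(2) = 32,  b(3) = 25,  b(4) = 26,  b(5) = 27,  b(6) = 30,  b(7) = 1,  b(8) = 2,  b(9) = 5,  b(10) = 26.
Since b(10) = b(4) = 26, the sequence is eventually periodic: after a pre-period of length 3 it cycles with period 6.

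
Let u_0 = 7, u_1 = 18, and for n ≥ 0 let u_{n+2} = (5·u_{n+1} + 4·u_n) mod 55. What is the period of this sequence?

40

Listing terms: u_0 = 7,  u_1 = 18,  u_2 = 8,  u_3 = 2,  u_4 = 42,  u_5 = 53,  u_6 = 48,  u_7 = 12,  u_8 = 32,  u_9 = 43,  u_{10} = 13,  u_{11} = 17,  u_{12} = 27,  u_{13} = 38,  u_{14} = 23,  u_{15} = 47,  u_{16} = 52,  u_{17} = 8,  u_{18} = 28,  u_{19} = 7,  u_{20} = 37,  u_{21} = 48,  u_{22} = 3,  u_{23} = 42,  u_{24} = 2,  u_{25} = 13,  u_{26} = 18,  u_{27} = 32,  u_{28} = 12,  u_{29} = 23,  u_{30} = 53,  u_{31} = 27,  u_{32} = 17,  u_{33} = 28,  u_{34} = 43,  u_{35} = 52,  u_{36} = 47,  u_{37} = 3,  u_{38} = 38,  u_{39} = 37,  u_{40} = 7,  u_{41} = 18.
Since (u_{40}, u_{41}) = (u_0, u_1) = (7, 18) (two consecutive terms determine the rest), the sequence is periodic with period 40.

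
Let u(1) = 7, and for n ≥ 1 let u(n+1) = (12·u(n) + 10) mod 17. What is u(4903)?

u(1) = 7,  u(2) = 9,  u(3) = 16,  u(4) = 15,  u(5) = 3,  u(6) = 12,  u(7) = 1,  u(8) = 5,  u(9) = 2,  u(10) = 0,  u(11) = 10,  u(12) = 11,  u(13) = 6,  u(14) = 14,  u(15) = 8,  u(16) = 4,  u(17) = 7.
Since u(17) = u(1) = 7, the sequence is periodic with period 16.
So u(4903) = u(1 + ((4903-1) mod 16)) = u(7) = 1.

1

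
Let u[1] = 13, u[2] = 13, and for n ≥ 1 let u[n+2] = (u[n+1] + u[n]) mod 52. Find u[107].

Computing terms: u[1] = 13,  u[2] = 13,  u[3] = 26,  u[4] = 39,  u[5] = 13,  u[6] = 0,  u[7] = 13,  u[8] = 13.
The sequence repeats with period 6.
(107 - 1) mod 6 = 4, so u[107] = u[5] = 13.

13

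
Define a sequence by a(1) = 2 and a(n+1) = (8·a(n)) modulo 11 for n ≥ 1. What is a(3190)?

a(1) = 2; a(2) = 5; a(3) = 7; a(4) = 1; a(5) = 8; a(6) = 9; a(7) = 6; a(8) = 4; a(9) = 10; a(10) = 3; a(11) = 2.
Since a(11) = a(1) = 2, the sequence is periodic with period 10.
So a(3190) = a(1 + ((3190-1) mod 10)) = a(10) = 3.

3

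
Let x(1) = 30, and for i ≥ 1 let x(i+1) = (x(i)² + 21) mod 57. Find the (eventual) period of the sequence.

Listing terms: x(1) = 30; x(2) = 9; x(3) = 45; x(4) = 51; x(5) = 0; x(6) = 21; x(7) = 6; x(8) = 0.
Since x(8) = x(5) = 0, the sequence is eventually periodic: after a pre-period of length 4 it cycles with period 3.

3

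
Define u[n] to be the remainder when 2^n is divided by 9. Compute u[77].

u[1] = 2, u[2] = 4, u[3] = 8, u[4] = 7, u[5] = 5, u[6] = 1, u[7] = 2.
The sequence repeats with period 6.
So u[77] = u[1 + ((77-1) mod 6)] = u[5] = 5.

5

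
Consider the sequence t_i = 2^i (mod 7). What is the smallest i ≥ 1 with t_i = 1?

Computing terms: t_0 = 1,  t_1 = 2,  t_2 = 4,  t_3 = 1.
Since t_3 = t_0 = 1, the sequence is periodic with period 3.
The value 1 next appears (with i ≥ 1) at t_3.

3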